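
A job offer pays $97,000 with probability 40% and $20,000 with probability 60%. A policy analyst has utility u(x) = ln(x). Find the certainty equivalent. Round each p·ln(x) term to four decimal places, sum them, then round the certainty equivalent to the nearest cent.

E[u] = 0.4·ln(97000) + 0.6·ln(20000) = 4.5930 + 5.9421 = 10.5351
CE = e^10.5351 ≈ 37612.81

$37,612.81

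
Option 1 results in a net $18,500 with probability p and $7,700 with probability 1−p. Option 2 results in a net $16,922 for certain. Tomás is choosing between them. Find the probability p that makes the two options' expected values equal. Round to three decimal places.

p·18500 + (1−p)·7700 = 16922
10800p + 7700 = 16922
p = (16922 − 7700) / 10800

p = 0.854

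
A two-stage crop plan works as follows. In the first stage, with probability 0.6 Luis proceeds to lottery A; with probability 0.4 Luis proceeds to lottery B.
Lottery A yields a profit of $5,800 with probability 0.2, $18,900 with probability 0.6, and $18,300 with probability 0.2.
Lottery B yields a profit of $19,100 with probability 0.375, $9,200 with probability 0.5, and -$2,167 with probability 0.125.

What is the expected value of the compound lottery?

EV(A) = 0.2 × 5800 + 0.6 × 18900 + 0.2 × 18300 = 1160 + 11340 + 3660 = 16160
EV(B) = 0.375 × 19100 + 0.5 × 9200 + 0.125 × (-2167) = 7162.5 + 4600 − 270.875 = 11491.625
Overall = 0.6 × 16160 + 0.4 × 11491.625 = 9696 + 4596.65 = 14292.65

$14,292.65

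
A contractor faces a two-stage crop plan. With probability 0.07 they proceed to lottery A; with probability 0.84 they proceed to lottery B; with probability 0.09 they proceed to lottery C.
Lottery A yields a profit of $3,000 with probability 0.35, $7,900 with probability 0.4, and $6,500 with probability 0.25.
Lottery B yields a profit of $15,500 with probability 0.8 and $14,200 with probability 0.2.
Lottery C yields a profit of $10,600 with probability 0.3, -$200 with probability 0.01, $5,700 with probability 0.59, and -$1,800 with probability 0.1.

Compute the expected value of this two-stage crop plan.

EV(A) = 0.35 × 3000 + 0.4 × 7900 + 0.25 × 6500 = 1050 + 3160 + 1625 = 5835
EV(B) = 0.8 × 15500 + 0.2 × 14200 = 12400 + 2840 = 15240
EV(C) = 0.3 × 10600 + 0.01 × (-200) + 0.59 × 5700 + 0.1 × (-1800) = 3180 − 2 + 3363 − 180 = 6361
Overall = 0.07 × 5835 + 0.84 × 15240 + 0.09 × 6361 = 408.45 + 12801.6 + 572.49 = 13782.54

$13,782.54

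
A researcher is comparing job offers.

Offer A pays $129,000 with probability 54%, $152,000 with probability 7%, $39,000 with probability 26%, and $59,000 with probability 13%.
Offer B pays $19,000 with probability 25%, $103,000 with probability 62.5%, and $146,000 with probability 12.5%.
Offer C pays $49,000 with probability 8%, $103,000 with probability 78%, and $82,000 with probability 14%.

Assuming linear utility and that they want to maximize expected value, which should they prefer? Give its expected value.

Offer A ($98,110)

Offer A = 0.54 × 129000 + 0.07 × 152000 + 0.26 × 39000 + 0.13 × 59000 = 69660 + 10640 + 10140 + 7670 = 98110
Offer B = 0.25 × 19000 + 0.625 × 103000 + 0.125 × 146000 = 4750 + 64375 + 18250 = 87375
Offer C = 0.08 × 49000 + 0.78 × 103000 + 0.14 × 82000 = 3920 + 80340 + 11480 = 95740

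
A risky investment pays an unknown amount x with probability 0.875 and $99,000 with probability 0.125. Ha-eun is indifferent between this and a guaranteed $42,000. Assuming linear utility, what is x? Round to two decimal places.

x = $33,857.14

0.875·x + 0.125·99000 = 42000
0.875·x = 42000 − 12375 = 29625
x = 29625 / 0.875 = 33857.1429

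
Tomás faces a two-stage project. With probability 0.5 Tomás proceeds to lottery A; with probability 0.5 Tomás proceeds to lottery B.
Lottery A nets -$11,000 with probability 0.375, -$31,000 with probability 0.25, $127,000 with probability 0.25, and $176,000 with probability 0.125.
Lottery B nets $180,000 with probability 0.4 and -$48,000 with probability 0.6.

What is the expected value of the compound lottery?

EV(A) = 0.375 × (-11000) + 0.25 × (-31000) + 0.25 × 127000 + 0.125 × 176000 = -4125 − 7750 + 31750 + 22000 = 41875
EV(B) = 0.4 × 180000 + 0.6 × (-48000) = 72000 − 28800 = 43200
Overall = 0.5 × 41875 + 0.5 × 43200 = 20937.5 + 21600 = 42537.5

$42,537.50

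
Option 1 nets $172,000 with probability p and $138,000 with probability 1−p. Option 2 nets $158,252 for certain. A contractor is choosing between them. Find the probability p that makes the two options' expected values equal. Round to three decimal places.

p·172000 + (1−p)·138000 = 158252
34000p + 138000 = 158252
p = (158252 − 138000) / 34000

p = 0.596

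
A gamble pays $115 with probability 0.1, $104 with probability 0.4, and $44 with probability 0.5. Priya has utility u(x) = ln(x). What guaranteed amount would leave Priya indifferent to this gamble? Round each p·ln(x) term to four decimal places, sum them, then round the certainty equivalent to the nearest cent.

E[u] = 0.1·ln(115) + 0.4·ln(104) + 0.5·ln(44) = 0.4745 + 1.8578 + 1.8921 = 4.2244
CE = e^4.2244 ≈ 68.33

$68.33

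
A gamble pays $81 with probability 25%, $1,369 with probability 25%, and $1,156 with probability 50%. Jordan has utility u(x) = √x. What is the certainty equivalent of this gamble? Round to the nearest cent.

E[u] = 0.25·√81 + 0.25·√1369 + 0.5·√1156 = 0.25·9 + 0.25·37 + 0.5·34 = 28.5
CE = (28.5)² = 812.25

$812.25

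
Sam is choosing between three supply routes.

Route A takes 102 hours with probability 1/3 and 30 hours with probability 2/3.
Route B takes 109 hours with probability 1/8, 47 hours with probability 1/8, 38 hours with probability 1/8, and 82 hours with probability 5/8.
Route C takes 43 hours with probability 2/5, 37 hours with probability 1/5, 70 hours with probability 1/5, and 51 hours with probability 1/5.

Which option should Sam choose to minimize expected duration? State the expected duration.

Route A = 1/3 × 102 + 2/3 × 30 = 34 + 20 = 54
Route B = 1/8 × 109 + 1/8 × 47 + 1/8 × 38 + 5/8 × 82 = 13.625 + 5.875 + 4.75 + 51.25 = 75.5
Route C = 2/5 × 43 + 1/5 × 37 + 1/5 × 70 + 1/5 × 51 = 17.2 + 7.4 + 14 + 10.2 = 48.8

Route C (48.8 hours)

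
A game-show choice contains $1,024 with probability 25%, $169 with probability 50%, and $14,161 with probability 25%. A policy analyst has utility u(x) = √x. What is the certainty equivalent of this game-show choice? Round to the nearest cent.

$1,958.06

E[u] = 0.25·√1024 + 0.5·√169 + 0.25·√14161 = 0.25·32 + 0.5·13 + 0.25·119 = 44.25
CE = (44.25)² = 1958.0625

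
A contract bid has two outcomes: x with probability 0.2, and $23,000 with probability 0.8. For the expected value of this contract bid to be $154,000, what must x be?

0.2·x + 0.8·23000 = 154000
0.2·x = 154000 − 18400 = 135600
x = 135600 / 0.2 = 678000

x = $678,000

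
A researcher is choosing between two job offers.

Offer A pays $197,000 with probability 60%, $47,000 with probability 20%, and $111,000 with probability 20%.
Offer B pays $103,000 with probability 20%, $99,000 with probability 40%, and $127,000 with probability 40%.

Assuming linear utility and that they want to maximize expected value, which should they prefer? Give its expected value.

Offer A = 0.6 × 197000 + 0.2 × 47000 + 0.2 × 111000 = 118200 + 9400 + 22200 = 149800
Offer B = 0.2 × 103000 + 0.4 × 99000 + 0.4 × 127000 = 20600 + 39600 + 50800 = 111000

Offer A ($149,800)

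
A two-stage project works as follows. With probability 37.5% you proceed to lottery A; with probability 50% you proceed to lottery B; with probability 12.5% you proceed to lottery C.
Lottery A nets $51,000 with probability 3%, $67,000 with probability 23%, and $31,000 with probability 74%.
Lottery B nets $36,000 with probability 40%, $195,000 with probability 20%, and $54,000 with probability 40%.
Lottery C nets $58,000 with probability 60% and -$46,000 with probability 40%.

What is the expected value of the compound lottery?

EV(A) = 0.03 × 51000 + 0.23 × 67000 + 0.74 × 31000 = 1530 + 15410 + 22940 = 39880
EV(B) = 0.4 × 36000 + 0.2 × 195000 + 0.4 × 54000 = 14400 + 39000 + 21600 = 75000
EV(C) = 0.6 × 58000 + 0.4 × (-46000) = 34800 − 18400 = 16400
Overall = 0.375 × 39880 + 0.5 × 75000 + 0.125 × 16400 = 14955 + 37500 + 2050 = 54505

$54,505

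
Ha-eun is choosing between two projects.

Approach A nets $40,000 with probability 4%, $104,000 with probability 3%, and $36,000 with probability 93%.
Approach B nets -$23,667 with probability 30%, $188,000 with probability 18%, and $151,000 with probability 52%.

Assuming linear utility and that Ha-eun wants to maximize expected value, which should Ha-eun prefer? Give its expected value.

Approach B ($105,259.90)

Approach A = 0.04 × 40000 + 0.03 × 104000 + 0.93 × 36000 = 1600 + 3120 + 33480 = 38200
Approach B = 0.3 × (-23667) + 0.18 × 188000 + 0.52 × 151000 = -7100.1 + 33840 + 78520 = 105259.9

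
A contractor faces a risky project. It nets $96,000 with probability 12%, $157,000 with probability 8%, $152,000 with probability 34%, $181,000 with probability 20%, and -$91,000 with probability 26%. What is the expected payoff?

$88,300

EV = 0.12 × 96000 + 0.08 × 157000 + 0.34 × 152000 + 0.2 × 181000 + 0.26 × (-91000) = 11520 + 12560 + 51680 + 36200 − 23660 = 88300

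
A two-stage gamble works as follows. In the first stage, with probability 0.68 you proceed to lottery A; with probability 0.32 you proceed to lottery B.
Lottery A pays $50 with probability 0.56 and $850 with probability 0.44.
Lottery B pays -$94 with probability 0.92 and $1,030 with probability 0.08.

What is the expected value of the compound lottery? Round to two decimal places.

$272.05

EV(A) = 0.56 × 50 + 0.44 × 850 = 28 + 374 = 402
EV(B) = 0.92 × (-94) + 0.08 × 1030 = -86.48 + 82.4 = -4.08
Overall = 0.68 × 402 + 0.32 × (-4.08) = 273.36 − 1.3056 = 272.0544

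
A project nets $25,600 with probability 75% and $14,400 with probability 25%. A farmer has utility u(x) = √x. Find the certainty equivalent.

$22,500

E[u] = 0.75·√25600 + 0.25·√14400 = 0.75·160 + 0.25·120 = 150
CE = (150)² = 22500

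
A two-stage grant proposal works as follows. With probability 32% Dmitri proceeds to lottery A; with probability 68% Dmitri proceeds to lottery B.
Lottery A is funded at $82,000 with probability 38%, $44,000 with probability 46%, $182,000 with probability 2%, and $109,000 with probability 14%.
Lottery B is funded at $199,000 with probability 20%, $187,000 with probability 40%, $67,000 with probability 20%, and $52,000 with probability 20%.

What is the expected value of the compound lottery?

$116,608

EV(A) = 0.38 × 82000 + 0.46 × 44000 + 0.02 × 182000 + 0.14 × 109000 = 31160 + 20240 + 3640 + 15260 = 70300
EV(B) = 0.2 × 199000 + 0.4 × 187000 + 0.2 × 67000 + 0.2 × 52000 = 39800 + 74800 + 13400 + 10400 = 138400
Overall = 0.32 × 70300 + 0.68 × 138400 = 22496 + 94112 = 116608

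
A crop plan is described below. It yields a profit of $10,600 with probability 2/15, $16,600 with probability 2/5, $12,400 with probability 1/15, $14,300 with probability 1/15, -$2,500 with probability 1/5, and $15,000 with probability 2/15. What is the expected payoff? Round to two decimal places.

EV = 2/15 × 10600 + 2/5 × 16600 + 1/15 × 12400 + 1/15 × 14300 + 1/5 × (-2500) + 2/15 × 15000 = 1413.3333 + 6640 + 826.6667 + 953.3333 − 500 + 2000 = 11333.3333

$11,333.33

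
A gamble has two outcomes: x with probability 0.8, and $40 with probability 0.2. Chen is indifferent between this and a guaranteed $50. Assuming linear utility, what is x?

0.8·x + 0.2·40 = 50
0.8·x = 50 − 8 = 42
x = 42 / 0.8 = 52.5

x = $52.50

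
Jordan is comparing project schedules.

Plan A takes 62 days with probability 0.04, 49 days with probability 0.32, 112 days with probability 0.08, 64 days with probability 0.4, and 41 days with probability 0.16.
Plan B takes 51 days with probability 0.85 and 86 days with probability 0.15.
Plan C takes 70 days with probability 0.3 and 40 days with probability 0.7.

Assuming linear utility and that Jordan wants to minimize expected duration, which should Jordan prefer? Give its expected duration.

Plan A = 0.04 × 62 + 0.32 × 49 + 0.08 × 112 + 0.4 × 64 + 0.16 × 41 = 2.48 + 15.68 + 8.96 + 25.6 + 6.56 = 59.28
Plan B = 0.85 × 51 + 0.15 × 86 = 43.35 + 12.9 = 56.25
Plan C = 0.3 × 70 + 0.7 × 40 = 21 + 28 = 49

Plan C (49 days)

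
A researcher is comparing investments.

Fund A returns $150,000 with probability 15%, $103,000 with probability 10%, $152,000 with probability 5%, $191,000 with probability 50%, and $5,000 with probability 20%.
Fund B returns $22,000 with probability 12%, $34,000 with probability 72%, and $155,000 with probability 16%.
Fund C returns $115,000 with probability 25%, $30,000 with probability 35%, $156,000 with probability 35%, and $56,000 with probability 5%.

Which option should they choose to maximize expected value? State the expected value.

Fund A = 0.15 × 150000 + 0.1 × 103000 + 0.05 × 152000 + 0.5 × 191000 + 0.2 × 5000 = 22500 + 10300 + 7600 + 95500 + 1000 = 136900
Fund B = 0.12 × 22000 + 0.72 × 34000 + 0.16 × 155000 = 2640 + 24480 + 24800 = 51920
Fund C = 0.25 × 115000 + 0.35 × 30000 + 0.35 × 156000 + 0.05 × 56000 = 28750 + 10500 + 54600 + 2800 = 96650

Fund A ($136,900)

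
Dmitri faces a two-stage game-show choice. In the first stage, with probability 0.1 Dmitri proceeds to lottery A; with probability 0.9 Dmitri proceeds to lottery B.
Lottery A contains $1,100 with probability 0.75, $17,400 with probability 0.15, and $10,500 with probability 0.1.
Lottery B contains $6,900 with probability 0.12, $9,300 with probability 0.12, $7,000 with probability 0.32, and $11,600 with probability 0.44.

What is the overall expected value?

$8,807.70

EV(A) = 0.75 × 1100 + 0.15 × 17400 + 0.1 × 10500 = 825 + 2610 + 1050 = 4485
EV(B) = 0.12 × 6900 + 0.12 × 9300 + 0.32 × 7000 + 0.44 × 11600 = 828 + 1116 + 2240 + 5104 = 9288
Overall = 0.1 × 4485 + 0.9 × 9288 = 448.5 + 8359.2 = 8807.7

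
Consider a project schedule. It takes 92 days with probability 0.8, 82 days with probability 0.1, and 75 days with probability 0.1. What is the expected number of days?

EV = 0.8 × 92 + 0.1 × 82 + 0.1 × 75 = 73.6 + 8.2 + 7.5 = 89.3

89.3 days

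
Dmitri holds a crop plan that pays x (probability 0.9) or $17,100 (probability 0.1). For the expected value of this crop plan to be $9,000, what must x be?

x = $8,100

0.9·x + 0.1·17100 = 9000
0.9·x = 9000 − 1710 = 7290
x = 7290 / 0.9 = 8100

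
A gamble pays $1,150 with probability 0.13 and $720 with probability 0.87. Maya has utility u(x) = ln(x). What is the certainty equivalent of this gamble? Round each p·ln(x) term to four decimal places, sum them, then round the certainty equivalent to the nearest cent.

$765.17

E[u] = 0.13·ln(1150) + 0.87·ln(720) = 0.9162 + 5.7239 = 6.6401
CE = e^6.6401 ≈ 765.17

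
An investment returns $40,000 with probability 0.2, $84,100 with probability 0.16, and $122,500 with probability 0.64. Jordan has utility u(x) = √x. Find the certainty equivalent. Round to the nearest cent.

$96,348.16

E[u] = 0.2·√40000 + 0.16·√84100 + 0.64·√122500 = 0.2·200 + 0.16·290 + 0.64·350 = 310.4
CE = (310.4)² = 96348.16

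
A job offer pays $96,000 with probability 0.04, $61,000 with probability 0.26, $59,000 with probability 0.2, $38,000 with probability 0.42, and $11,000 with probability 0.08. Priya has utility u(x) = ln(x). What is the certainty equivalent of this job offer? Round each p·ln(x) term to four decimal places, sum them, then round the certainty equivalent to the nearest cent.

$44,103.75

E[u] = 0.04·ln(96000) + 0.26·ln(61000) + 0.2·ln(59000) + 0.42·ln(38000) + 0.08·ln(11000) = 0.4589 + 2.8648 + 2.1971 + 4.4290 + 0.7445 = 10.6943
CE = e^10.6943 ≈ 44103.75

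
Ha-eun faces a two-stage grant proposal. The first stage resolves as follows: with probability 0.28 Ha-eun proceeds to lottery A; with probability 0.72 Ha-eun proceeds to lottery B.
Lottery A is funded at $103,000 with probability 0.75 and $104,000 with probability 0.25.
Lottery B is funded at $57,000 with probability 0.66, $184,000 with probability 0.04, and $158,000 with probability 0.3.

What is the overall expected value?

$95,423.60

EV(A) = 0.75 × 103000 + 0.25 × 104000 = 77250 + 26000 = 103250
EV(B) = 0.66 × 57000 + 0.04 × 184000 + 0.3 × 158000 = 37620 + 7360 + 47400 = 92380
Overall = 0.28 × 103250 + 0.72 × 92380 = 28910 + 66513.6 = 95423.6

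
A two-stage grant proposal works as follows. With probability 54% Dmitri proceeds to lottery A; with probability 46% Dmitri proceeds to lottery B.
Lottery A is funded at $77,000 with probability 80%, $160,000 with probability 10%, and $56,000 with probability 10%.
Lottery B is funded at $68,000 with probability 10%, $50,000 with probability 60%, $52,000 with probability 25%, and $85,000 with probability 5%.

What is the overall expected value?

$69,791

EV(A) = 0.8 × 77000 + 0.1 × 160000 + 0.1 × 56000 = 61600 + 16000 + 5600 = 83200
EV(B) = 0.1 × 68000 + 0.6 × 50000 + 0.25 × 52000 + 0.05 × 85000 = 6800 + 30000 + 13000 + 4250 = 54050
Overall = 0.54 × 83200 + 0.46 × 54050 = 44928 + 24863 = 69791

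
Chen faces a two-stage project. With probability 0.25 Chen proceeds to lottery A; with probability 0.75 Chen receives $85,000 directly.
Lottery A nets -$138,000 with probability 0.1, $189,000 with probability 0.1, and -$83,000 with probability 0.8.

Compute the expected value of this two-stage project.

EV(A) = 0.1 × (-138000) + 0.1 × 189000 + 0.8 × (-83000) = -13800 + 18900 − 66400 = -61300
Branch B: 85000 (certain)
Overall = 0.25 × (-61300) + 0.75 × 85000 = -15325 + 63750 = 48425

$48,425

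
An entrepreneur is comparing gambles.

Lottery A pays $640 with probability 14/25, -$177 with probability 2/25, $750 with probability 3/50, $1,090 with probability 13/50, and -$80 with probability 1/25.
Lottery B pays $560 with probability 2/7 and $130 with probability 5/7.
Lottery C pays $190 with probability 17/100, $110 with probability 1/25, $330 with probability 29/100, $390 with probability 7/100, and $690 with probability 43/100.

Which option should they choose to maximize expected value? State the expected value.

Lottery A = 14/25 × 640 + 2/25 × (-177) + 3/50 × 750 + 13/50 × 1090 + 1/25 × (-80) = 358.4 − 14.16 + 45 + 283.4 − 3.2 = 669.44
Lottery B = 2/7 × 560 + 5/7 × 130 = 160 + 92.8571 = 252.8571
Lottery C = 17/100 × 190 + 1/25 × 110 + 29/100 × 330 + 7/100 × 390 + 43/100 × 690 = 32.3 + 4.4 + 95.7 + 27.3 + 296.7 = 456.4

Lottery A ($669.44)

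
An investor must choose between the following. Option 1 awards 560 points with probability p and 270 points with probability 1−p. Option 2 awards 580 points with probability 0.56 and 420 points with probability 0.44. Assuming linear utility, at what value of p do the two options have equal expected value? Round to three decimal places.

EV(Option 2) = 0.56 × 580 + 0.44 × 420 = 324.8 + 184.8 = 509.6
p·560 + (1−p)·270 = 509.6
290p + 270 = 509.6
p = (509.6 − 270) / 290

p = 0.826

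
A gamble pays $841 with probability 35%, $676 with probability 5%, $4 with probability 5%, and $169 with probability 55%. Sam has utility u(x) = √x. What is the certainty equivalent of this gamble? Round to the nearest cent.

$349.69

E[u] = 0.35·√841 + 0.05·√676 + 0.05·√4 + 0.55·√169 = 0.35·29 + 0.05·26 + 0.05·2 + 0.55·13 = 18.7
CE = (18.7)² = 349.69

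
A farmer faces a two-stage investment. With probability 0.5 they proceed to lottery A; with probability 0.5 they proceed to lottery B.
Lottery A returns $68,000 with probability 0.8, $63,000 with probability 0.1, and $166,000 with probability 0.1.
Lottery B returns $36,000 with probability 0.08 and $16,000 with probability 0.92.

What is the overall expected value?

EV(A) = 0.8 × 68000 + 0.1 × 63000 + 0.1 × 166000 = 54400 + 6300 + 16600 = 77300
EV(B) = 0.08 × 36000 + 0.92 × 16000 = 2880 + 14720 = 17600
Overall = 0.5 × 77300 + 0.5 × 17600 = 38650 + 8800 = 47450

$47,450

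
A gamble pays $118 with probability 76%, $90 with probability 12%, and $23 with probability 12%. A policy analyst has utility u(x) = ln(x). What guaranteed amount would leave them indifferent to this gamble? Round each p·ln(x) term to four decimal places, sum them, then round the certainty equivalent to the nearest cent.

E[u] = 0.76·ln(118) + 0.12·ln(90) + 0.12·ln(23) = 3.6257 + 0.5400 + 0.3763 = 4.5420
CE = e^4.5420 ≈ 93.88

$93.88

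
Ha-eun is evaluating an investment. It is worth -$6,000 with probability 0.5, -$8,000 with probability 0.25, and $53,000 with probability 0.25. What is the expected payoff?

EV = 0.5 × (-6000) + 0.25 × (-8000) + 0.25 × 53000 = -3000 − 2000 + 13250 = 8250

$8,250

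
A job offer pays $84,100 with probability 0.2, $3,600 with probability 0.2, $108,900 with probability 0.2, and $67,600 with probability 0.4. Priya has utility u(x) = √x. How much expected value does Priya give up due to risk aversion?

E[u] = 0.2·√84100 + 0.2·√3600 + 0.2·√108900 + 0.4·√67600 = 0.2·290 + 0.2·60 + 0.2·330 + 0.4·260 = 240
CE = (240)² = 57600
Risk premium = EV − CE = 66360 − 57600 = 8760

$8,760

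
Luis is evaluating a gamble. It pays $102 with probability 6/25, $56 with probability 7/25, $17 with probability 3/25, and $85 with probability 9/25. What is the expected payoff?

EV = 6/25 × 102 + 7/25 × 56 + 3/25 × 17 + 9/25 × 85 = 24.48 + 15.68 + 2.04 + 30.6 = 72.8

$72.80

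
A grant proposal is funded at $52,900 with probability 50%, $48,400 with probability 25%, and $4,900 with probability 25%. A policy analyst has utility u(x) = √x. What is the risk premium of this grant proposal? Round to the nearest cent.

$4,618.75

E[u] = 0.5·√52900 + 0.25·√48400 + 0.25·√4900 = 0.5·230 + 0.25·220 + 0.25·70 = 187.5
CE = (187.5)² = 35156.25
Risk premium = EV − CE = 39775 − 35156.25 = 4618.75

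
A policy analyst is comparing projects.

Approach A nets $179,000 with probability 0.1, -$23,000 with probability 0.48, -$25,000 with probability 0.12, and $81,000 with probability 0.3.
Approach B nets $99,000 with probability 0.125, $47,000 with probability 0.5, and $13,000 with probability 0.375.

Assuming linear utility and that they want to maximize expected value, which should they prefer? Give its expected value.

Approach B ($40,750)

Approach A = 0.1 × 179000 + 0.48 × (-23000) + 0.12 × (-25000) + 0.3 × 81000 = 17900 − 11040 − 3000 + 24300 = 28160
Approach B = 0.125 × 99000 + 0.5 × 47000 + 0.375 × 13000 = 12375 + 23500 + 4875 = 40750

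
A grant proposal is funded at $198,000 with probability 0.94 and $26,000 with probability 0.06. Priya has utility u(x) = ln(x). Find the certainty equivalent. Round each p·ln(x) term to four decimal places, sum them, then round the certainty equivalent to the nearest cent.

E[u] = 0.94·ln(198000) + 0.06·ln(26000) = 11.4643 + 0.6100 = 12.0743
CE = e^12.0743 ≈ 175308.05

$175,308.05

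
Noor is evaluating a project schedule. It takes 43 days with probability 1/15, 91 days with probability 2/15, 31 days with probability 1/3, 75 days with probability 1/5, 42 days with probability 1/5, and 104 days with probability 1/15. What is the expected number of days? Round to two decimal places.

EV = 1/15 × 43 + 2/15 × 91 + 1/3 × 31 + 1/5 × 75 + 1/5 × 42 + 1/15 × 104 = 2.8667 + 12.1333 + 10.3333 + 15 + 8.4 + 6.9333 = 55.6667

55.67 days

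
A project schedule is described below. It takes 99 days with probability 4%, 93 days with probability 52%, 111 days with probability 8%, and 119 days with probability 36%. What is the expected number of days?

EV = 0.04 × 99 + 0.52 × 93 + 0.08 × 111 + 0.36 × 119 = 3.96 + 48.36 + 8.88 + 42.84 = 104.04

104.04 days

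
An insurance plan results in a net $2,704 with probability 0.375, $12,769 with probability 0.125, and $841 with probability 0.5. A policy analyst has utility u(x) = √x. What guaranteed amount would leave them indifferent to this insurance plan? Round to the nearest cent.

E[u] = 0.375·√2704 + 0.125·√12769 + 0.5·√841 = 0.375·52 + 0.125·113 + 0.5·29 = 48.125
CE = (48.125)² = 2316.015625

$2,316.02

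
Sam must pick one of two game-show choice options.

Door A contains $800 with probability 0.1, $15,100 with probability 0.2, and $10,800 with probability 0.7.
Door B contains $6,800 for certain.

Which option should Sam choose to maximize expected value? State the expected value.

Door A ($10,660)

Door A = 0.1 × 800 + 0.2 × 15100 + 0.7 × 10800 = 80 + 3020 + 7560 = 10660
Door B: 6800 (certain)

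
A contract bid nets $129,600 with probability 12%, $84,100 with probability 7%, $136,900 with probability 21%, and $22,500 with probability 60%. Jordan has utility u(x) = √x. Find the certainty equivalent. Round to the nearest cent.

$53,453.44

E[u] = 0.12·√129600 + 0.07·√84100 + 0.21·√136900 + 0.6·√22500 = 0.12·360 + 0.07·290 + 0.21·370 + 0.6·150 = 231.2
CE = (231.2)² = 53453.44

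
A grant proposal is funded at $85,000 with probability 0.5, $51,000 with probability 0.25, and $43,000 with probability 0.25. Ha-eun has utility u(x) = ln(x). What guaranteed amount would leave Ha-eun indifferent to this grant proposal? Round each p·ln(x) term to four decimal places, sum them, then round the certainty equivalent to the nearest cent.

$63,088.89

E[u] = 0.5·ln(85000) + 0.25·ln(51000) + 0.25·ln(43000) = 5.6752 + 2.7099 + 2.6672 = 11.0523
CE = e^11.0523 ≈ 63088.89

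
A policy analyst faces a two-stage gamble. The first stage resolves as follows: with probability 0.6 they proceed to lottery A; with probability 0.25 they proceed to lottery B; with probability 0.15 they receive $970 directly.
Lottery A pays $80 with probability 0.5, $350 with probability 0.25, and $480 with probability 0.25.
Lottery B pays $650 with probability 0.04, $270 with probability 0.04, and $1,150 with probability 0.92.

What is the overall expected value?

$567.70

EV(A) = 0.5 × 80 + 0.25 × 350 + 0.25 × 480 = 40 + 87.5 + 120 = 247.5
EV(B) = 0.04 × 650 + 0.04 × 270 + 0.92 × 1150 = 26 + 10.8 + 1058 = 1094.8
Branch C: 970 (certain)
Overall = 0.6 × 247.5 + 0.25 × 1094.8 + 0.15 × 970 = 148.5 + 273.7 + 145.5 = 567.7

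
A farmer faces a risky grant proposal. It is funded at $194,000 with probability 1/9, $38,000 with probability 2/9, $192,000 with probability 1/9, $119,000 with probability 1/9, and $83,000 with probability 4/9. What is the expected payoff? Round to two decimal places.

$101,444.44

EV = 1/9 × 194000 + 2/9 × 38000 + 1/9 × 192000 + 1/9 × 119000 + 4/9 × 83000 = 21555.5556 + 8444.4444 + 21333.3333 + 13222.2222 + 36888.8889 = 101444.4444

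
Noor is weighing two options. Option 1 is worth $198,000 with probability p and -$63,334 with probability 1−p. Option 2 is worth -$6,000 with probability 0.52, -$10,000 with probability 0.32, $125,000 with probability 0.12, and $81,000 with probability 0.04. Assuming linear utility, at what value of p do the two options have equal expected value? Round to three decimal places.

EV(Option 2) = 0.52 × (-6000) + 0.32 × (-10000) + 0.12 × 125000 + 0.04 × 81000 = -3120 − 3200 + 15000 + 3240 = 11920
p·198000 + (1−p)·(-63334) = 11920
261334p − 63334 = 11920
p = (11920 + 63334) / 261334

p = 0.288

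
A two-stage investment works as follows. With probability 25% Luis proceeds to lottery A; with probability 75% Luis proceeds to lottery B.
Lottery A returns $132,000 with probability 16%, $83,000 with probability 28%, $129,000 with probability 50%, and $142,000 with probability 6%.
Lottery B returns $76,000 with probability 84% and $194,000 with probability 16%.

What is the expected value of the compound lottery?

$100,505

EV(A) = 0.16 × 132000 + 0.28 × 83000 + 0.5 × 129000 + 0.06 × 142000 = 21120 + 23240 + 64500 + 8520 = 117380
EV(B) = 0.84 × 76000 + 0.16 × 194000 = 63840 + 31040 = 94880
Overall = 0.25 × 117380 + 0.75 × 94880 = 29345 + 71160 = 100505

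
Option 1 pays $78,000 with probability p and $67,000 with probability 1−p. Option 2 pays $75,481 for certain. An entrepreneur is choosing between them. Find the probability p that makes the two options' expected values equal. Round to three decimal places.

p = 0.771

p·78000 + (1−p)·67000 = 75481
11000p + 67000 = 75481
p = (75481 − 67000) / 11000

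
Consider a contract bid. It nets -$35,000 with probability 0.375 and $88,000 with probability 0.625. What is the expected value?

EV = 0.375 × (-35000) + 0.625 × 88000 = -13125 + 55000 = 41875

$41,875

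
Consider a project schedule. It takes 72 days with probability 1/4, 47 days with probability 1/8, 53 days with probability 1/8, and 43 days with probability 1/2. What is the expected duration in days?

EV = 1/4 × 72 + 1/8 × 47 + 1/8 × 53 + 1/2 × 43 = 18 + 5.875 + 6.625 + 21.5 = 52

52 days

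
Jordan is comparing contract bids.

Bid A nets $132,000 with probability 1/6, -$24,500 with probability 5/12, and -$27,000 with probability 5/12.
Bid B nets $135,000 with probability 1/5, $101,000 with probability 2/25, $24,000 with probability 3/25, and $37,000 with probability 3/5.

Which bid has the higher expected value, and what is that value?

Bid A = 1/6 × 132000 + 5/12 × (-24500) + 5/12 × (-27000) = 22000 − 10208.3333 − 11250 = 541.6667
Bid B = 1/5 × 135000 + 2/25 × 101000 + 3/25 × 24000 + 3/5 × 37000 = 27000 + 8080 + 2880 + 22200 = 60160

Bid B ($60,160)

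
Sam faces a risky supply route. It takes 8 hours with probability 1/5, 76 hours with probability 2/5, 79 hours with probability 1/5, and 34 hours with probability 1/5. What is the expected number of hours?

54.6 hours

EV = 1/5 × 8 + 2/5 × 76 + 1/5 × 79 + 1/5 × 34 = 1.6 + 30.4 + 15.8 + 6.8 = 54.6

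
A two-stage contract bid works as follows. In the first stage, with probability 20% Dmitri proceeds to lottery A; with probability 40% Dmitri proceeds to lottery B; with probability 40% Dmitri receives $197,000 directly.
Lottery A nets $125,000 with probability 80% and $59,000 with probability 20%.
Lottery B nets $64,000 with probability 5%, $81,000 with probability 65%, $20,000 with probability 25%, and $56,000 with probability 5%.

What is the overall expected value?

EV(A) = 0.8 × 125000 + 0.2 × 59000 = 100000 + 11800 = 111800
EV(B) = 0.05 × 64000 + 0.65 × 81000 + 0.25 × 20000 + 0.05 × 56000 = 3200 + 52650 + 5000 + 2800 = 63650
Branch C: 197000 (certain)
Overall = 0.2 × 111800 + 0.4 × 63650 + 0.4 × 197000 = 22360 + 25460 + 78800 = 126620

$126,620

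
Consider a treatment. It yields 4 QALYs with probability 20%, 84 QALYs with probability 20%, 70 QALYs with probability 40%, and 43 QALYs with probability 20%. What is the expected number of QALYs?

54.2 QALYs

EV = 0.2 × 4 + 0.2 × 84 + 0.4 × 70 + 0.2 × 43 = 0.8 + 16.8 + 28 + 8.6 = 54.2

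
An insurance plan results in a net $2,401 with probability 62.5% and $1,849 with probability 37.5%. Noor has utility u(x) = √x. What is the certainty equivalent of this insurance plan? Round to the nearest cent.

$2,185.56

E[u] = 0.625·√2401 + 0.375·√1849 = 0.625·49 + 0.375·43 = 46.75
CE = (46.75)² = 2185.5625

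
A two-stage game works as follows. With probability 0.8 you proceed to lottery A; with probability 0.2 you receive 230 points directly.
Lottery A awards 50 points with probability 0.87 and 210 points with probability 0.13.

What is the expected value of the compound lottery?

102.64 points

EV(A) = 0.87 × 50 + 0.13 × 210 = 43.5 + 27.3 = 70.8
Branch B: 230 (certain)
Overall = 0.8 × 70.8 + 0.2 × 230 = 56.64 + 46 = 102.64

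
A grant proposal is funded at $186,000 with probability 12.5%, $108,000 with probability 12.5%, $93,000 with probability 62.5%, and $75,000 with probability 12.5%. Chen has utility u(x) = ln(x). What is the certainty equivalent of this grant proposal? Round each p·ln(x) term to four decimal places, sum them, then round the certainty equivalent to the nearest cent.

$100,589.18

E[u] = 0.125·ln(186000) + 0.125·ln(108000) + 0.625·ln(93000) + 0.125·ln(75000) = 1.5167 + 1.4487 + 7.1502 + 1.4032 = 11.5188
CE = e^11.5188 ≈ 100589.18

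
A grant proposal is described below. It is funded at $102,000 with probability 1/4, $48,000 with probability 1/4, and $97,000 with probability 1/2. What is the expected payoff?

EV = 1/4 × 102000 + 1/4 × 48000 + 1/2 × 97000 = 25500 + 12000 + 48500 = 86000

$86,000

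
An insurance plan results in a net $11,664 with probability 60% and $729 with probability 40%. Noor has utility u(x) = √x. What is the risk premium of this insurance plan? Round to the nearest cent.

E[u] = 0.6·√11664 + 0.4·√729 = 0.6·108 + 0.4·27 = 75.6
CE = (75.6)² = 5715.36
Risk premium = EV − CE = 7290 − 5715.36 = 1574.64

$1,574.64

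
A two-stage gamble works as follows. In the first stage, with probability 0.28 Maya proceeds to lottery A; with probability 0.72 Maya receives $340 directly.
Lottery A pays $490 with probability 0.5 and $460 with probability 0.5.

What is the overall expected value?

EV(A) = 0.5 × 490 + 0.5 × 460 = 245 + 230 = 475
Branch B: 340 (certain)
Overall = 0.28 × 475 + 0.72 × 340 = 133 + 244.8 = 377.8

$377.80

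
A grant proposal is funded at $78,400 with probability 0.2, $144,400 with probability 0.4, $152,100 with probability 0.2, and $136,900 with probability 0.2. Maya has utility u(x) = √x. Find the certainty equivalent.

$129,600

E[u] = 0.2·√78400 + 0.4·√144400 + 0.2·√152100 + 0.2·√136900 = 0.2·280 + 0.4·380 + 0.2·390 + 0.2·370 = 360
CE = (360)² = 129600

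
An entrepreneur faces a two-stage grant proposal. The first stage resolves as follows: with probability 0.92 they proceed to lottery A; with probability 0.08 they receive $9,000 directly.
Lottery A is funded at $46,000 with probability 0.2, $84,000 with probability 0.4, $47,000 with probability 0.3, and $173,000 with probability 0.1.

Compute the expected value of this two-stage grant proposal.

$68,984

EV(A) = 0.2 × 46000 + 0.4 × 84000 + 0.3 × 47000 + 0.1 × 173000 = 9200 + 33600 + 14100 + 17300 = 74200
Branch B: 9000 (certain)
Overall = 0.92 × 74200 + 0.08 × 9000 = 68264 + 720 = 68984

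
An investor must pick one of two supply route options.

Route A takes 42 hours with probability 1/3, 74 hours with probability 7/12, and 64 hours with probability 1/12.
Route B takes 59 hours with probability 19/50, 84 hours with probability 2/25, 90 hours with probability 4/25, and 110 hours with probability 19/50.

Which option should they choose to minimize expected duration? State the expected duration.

Route A = 1/3 × 42 + 7/12 × 74 + 1/12 × 64 = 14 + 43.1667 + 5.3333 = 62.5
Route B = 19/50 × 59 + 2/25 × 84 + 4/25 × 90 + 19/50 × 110 = 22.42 + 6.72 + 14.4 + 41.8 = 85.34

Route A (62.5 hours)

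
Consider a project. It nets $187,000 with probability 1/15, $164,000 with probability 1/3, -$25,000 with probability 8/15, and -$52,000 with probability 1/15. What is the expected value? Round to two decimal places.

$50,333.33

EV = 1/15 × 187000 + 1/3 × 164000 + 8/15 × (-25000) + 1/15 × (-52000) = 12466.6667 + 54666.6667 − 13333.3333 − 3466.6667 = 50333.3333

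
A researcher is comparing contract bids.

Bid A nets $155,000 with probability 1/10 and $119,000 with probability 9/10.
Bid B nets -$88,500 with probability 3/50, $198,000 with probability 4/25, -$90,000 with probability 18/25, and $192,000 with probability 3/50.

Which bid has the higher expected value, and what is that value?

Bid A ($122,600)

Bid A = 1/10 × 155000 + 9/10 × 119000 = 15500 + 107100 = 122600
Bid B = 3/50 × (-88500) + 4/25 × 198000 + 18/25 × (-90000) + 3/50 × 192000 = -5310 + 31680 − 64800 + 11520 = -26910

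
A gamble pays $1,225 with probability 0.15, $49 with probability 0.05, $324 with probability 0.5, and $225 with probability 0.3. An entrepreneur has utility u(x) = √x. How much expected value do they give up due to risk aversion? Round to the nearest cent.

$50.89

E[u] = 0.15·√1225 + 0.05·√49 + 0.5·√324 + 0.3·√225 = 0.15·35 + 0.05·7 + 0.5·18 + 0.3·15 = 19.1
CE = (19.1)² = 364.81
Risk premium = EV − CE = 415.7 − 364.81 = 50.89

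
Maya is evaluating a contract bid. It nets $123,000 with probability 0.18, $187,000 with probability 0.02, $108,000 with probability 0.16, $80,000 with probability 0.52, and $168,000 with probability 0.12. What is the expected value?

EV = 0.18 × 123000 + 0.02 × 187000 + 0.16 × 108000 + 0.52 × 80000 + 0.12 × 168000 = 22140 + 3740 + 17280 + 41600 + 20160 = 104920

$104,920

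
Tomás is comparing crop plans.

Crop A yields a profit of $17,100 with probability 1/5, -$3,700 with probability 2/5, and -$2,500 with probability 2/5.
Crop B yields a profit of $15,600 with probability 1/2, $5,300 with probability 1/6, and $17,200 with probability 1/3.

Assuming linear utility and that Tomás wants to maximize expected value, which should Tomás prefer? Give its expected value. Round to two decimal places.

Crop B ($14,416.67)

Crop A = 1/5 × 17100 + 2/5 × (-3700) + 2/5 × (-2500) = 3420 − 1480 − 1000 = 940
Crop B = 1/2 × 15600 + 1/6 × 5300 + 1/3 × 17200 = 7800 + 883.3333 + 5733.3333 = 14416.6667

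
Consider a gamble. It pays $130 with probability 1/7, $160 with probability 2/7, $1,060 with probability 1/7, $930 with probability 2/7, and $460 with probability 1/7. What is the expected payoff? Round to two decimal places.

EV = 1/7 × 130 + 2/7 × 160 + 1/7 × 1060 + 2/7 × 930 + 1/7 × 460 = 18.5714 + 45.7143 + 151.4286 + 265.7143 + 65.7143 = 547.1429

$547.14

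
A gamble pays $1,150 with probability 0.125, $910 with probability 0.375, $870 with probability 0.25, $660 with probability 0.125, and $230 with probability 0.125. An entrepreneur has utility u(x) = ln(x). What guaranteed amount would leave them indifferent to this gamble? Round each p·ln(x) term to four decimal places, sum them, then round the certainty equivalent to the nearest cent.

E[u] = 0.125·ln(1150) + 0.375·ln(910) + 0.25·ln(870) + 0.125·ln(660) + 0.125·ln(230) = 0.8809 + 2.5550 + 1.6921 + 0.8115 + 0.6798 = 6.6193
CE = e^6.6193 ≈ 749.42

$749.42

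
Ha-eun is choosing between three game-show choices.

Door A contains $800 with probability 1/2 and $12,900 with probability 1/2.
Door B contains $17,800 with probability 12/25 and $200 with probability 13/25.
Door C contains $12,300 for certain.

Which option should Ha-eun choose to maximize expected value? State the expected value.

Door A = 1/2 × 800 + 1/2 × 12900 = 400 + 6450 = 6850
Door B = 12/25 × 17800 + 13/25 × 200 = 8544 + 104 = 8648
Door C: 12300 (certain)

Door C ($12,300)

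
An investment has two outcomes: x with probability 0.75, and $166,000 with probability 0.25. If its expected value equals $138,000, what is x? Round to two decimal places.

x = $128,666.67

0.75·x + 0.25·166000 = 138000
0.75·x = 138000 − 41500 = 96500
x = 96500 / 0.75 = 128666.6667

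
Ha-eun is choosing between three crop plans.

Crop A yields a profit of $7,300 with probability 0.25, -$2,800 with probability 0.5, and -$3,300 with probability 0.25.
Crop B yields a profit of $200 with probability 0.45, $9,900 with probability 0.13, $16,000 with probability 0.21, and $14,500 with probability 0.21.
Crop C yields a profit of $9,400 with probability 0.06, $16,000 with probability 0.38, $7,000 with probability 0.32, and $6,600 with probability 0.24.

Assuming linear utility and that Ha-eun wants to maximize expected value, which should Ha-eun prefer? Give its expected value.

Crop C ($10,468)

Crop A = 0.25 × 7300 + 0.5 × (-2800) + 0.25 × (-3300) = 1825 − 1400 − 825 = -400
Crop B = 0.45 × 200 + 0.13 × 9900 + 0.21 × 16000 + 0.21 × 14500 = 90 + 1287 + 3360 + 3045 = 7782
Crop C = 0.06 × 9400 + 0.38 × 16000 + 0.32 × 7000 + 0.24 × 6600 = 564 + 6080 + 2240 + 1584 = 10468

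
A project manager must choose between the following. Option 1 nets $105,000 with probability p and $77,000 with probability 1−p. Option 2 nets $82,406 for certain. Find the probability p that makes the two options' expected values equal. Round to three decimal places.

p = 0.193

p·105000 + (1−p)·77000 = 82406
28000p + 77000 = 82406
p = (82406 − 77000) / 28000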